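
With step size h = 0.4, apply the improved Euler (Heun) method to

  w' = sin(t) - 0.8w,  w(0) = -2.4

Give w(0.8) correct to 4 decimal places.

Heun: k1 = f(t_n, w_n); k2 = f(t_n + h, w_n + h·k1); w_{n+1} = w_n + (h/2)·(k1 + k2).
t=0.000000, w=-2.400000:
  k1 = f(0.000000, -2.400000) = 1.920000
  k2 = f(0.400000, -1.632000) = 1.695018
  w ← -2.400000 + (0.4/2)·(1.920000 + 1.695018) = -1.676996
t=0.400000, w=-1.676996:
  k1 = f(0.400000, -1.676996) = 1.731015
  k2 = f(0.800000, -0.984590) = 1.505028
  w ← -1.676996 + (0.4/2)·(1.731015 + 1.505028) = -1.029788
w(0.8) ≈ -1.0298

-1.0298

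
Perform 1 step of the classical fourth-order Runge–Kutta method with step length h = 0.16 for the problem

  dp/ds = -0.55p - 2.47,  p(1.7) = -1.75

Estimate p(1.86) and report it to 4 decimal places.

RK4: k1 = f(s_n, p_n); k2 = f(s_n + h/2, p_n + (h/2)·k1); k3 = f(s_n + h/2, p_n + (h/2)·k2); k4 = f(s_n + h, p_n + h·k3); p_{n+1} = p_n + (h/6)·(k1 + 2k2 + 2k3 + k4).
s=1.700000, p=-1.750000:
  k1 = f(1.700000, -1.750000) = -1.507500
  k2 = f(1.780000, -1.870600) = -1.441170
  k3 = f(1.780000, -1.865294) = -1.444089
  k4 = f(1.860000, -1.981054) = -1.380420
  p ← -1.750000 + (0.16/6)·(k1 + 2k2 + 2k3 + k4) = -1.980892
p(1.86) ≈ -1.9809

-1.9809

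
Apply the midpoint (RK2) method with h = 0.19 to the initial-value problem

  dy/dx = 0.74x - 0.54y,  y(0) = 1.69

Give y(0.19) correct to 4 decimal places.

Midpoint: k1 = f(x_n, y_n); k2 = f(x_n + h/2, y_n + (h/2)·k1); y_{n+1} = y_n + h·k2.
x=0.000000, y=1.690000:
  k1 = f(0.000000, 1.690000) = -0.912600
  k2 = f(0.095000, 1.603303) = -0.795484
  y ← 1.690000 + 0.19·(-0.795484) = 1.538858
y(0.19) ≈ 1.5389

1.5389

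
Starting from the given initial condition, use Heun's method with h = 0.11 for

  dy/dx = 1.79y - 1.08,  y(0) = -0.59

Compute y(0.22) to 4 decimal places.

Heun: k1 = f(x_n, y_n); k2 = f(x_n + h, y_n + h·k1); y_{n+1} = y_n + (h/2)·(k1 + k2).
x=0.000000, y=-0.590000:
  k1 = f(0.000000, -0.590000) = -2.136100
  k2 = f(0.110000, -0.824971) = -2.556698
  y ← -0.590000 + (0.11/2)·(-2.136100 + (-2.556698)) = -0.848104
x=0.110000, y=-0.848104:
  k1 = f(0.110000, -0.848104) = -2.598106
  k2 = f(0.220000, -1.133896) = -3.109673
  y ← -0.848104 + (0.11/2)·(-2.598106 + (-3.109673)) = -1.162032
y(0.22) ≈ -1.1620

-1.1620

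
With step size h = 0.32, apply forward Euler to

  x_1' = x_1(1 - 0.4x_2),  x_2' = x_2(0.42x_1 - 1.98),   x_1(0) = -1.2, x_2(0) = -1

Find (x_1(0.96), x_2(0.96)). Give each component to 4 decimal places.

Euler on (x_1,x_2): x_1_{n+1} = x_1_n + h·x_1', x_2_{n+1} = x_2_n + h·x_2'.
0.000000: (-1.200000, -1.000000); f=(-1.680000, 2.484000) → (-1.737600, -0.205120)
0.320000: (-1.737600, -0.205120); f=(-1.880167, 0.555833) → (-2.339253, -0.027254)
0.640000: (-2.339253, -0.027254); f=(-2.364755, 0.080738) → (-3.095975, -0.001417)
(x_1(0.96), x_2(0.96)) ≈ (-3.0960, -0.0014)

-3.0960, -0.0014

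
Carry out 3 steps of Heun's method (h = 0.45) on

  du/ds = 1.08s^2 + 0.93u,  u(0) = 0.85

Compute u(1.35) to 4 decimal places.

Heun: k1 = f(s_n, u_n); k2 = f(s_n + h, u_n + h·k1); u_{n+1} = u_n + (h/2)·(k1 + k2).
s=0.000000, u=0.850000:
  k1 = f(0.000000, 0.850000) = 0.790500
  k2 = f(0.450000, 1.205725) = 1.340024
  u ← 0.850000 + (0.45/2)·(0.790500 + 1.340024) = 1.329368
s=0.450000, u=1.329368:
  k1 = f(0.450000, 1.329368) = 1.455012
  k2 = f(0.900000, 1.984123) = 2.720035
  u ← 1.329368 + (0.45/2)·(1.455012 + 2.720035) = 2.268754
s=0.900000, u=2.268754:
  k1 = f(0.900000, 2.268754) = 2.984741
  k2 = f(1.350000, 3.611887) = 5.327355
  u ← 2.268754 + (0.45/2)·(2.984741 + 5.327355) = 4.138975
u(1.35) ≈ 4.1390

4.1390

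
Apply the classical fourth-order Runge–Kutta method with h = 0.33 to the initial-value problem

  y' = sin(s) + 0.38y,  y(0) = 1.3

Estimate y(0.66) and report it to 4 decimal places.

RK4: k1 = f(s_n, y_n); k2 = f(s_n + h/2, y_n + (h/2)·k1); k3 = f(s_n + h/2, y_n + (h/2)·k2); k4 = f(s_n + h, y_n + h·k3); y_{n+1} = y_n + (h/6)·(k1 + 2k2 + 2k3 + k4).
s=0.000000, y=1.300000:
  k1 = f(0.000000, 1.300000) = 0.494000
  k2 = f(0.165000, 1.381510) = 0.689226
  k3 = f(0.165000, 1.413722) = 0.701467
  k4 = f(0.330000, 1.531484) = 0.906007
  y ← 1.300000 + (0.33/6)·(k1 + 2k2 + 2k3 + k4) = 1.529977
s=0.330000, y=1.529977:
  k1 = f(0.330000, 1.529977) = 0.905434
  k2 = f(0.495000, 1.679373) = 1.113193
  k3 = f(0.495000, 1.713654) = 1.126220
  k4 = f(0.660000, 1.901629) = 1.335736
  y ← 1.529977 + (0.33/6)·(k1 + 2k2 + 2k3 + k4) = 1.899576
y(0.66) ≈ 1.8996

1.8996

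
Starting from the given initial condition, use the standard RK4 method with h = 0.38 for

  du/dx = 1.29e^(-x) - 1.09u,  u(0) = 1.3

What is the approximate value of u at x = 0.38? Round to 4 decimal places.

1.1886

RK4: k1 = f(x_n, u_n); k2 = f(x_n + h/2, u_n + (h/2)·k1); k3 = f(x_n + h/2, u_n + (h/2)·k2); k4 = f(x_n + h, u_n + h·k3); u_{n+1} = u_n + (h/6)·(k1 + 2k2 + 2k3 + k4).
x=0.000000, u=1.300000:
  k1 = f(0.000000, 1.300000) = -0.127000
  k2 = f(0.190000, 1.275870) = -0.323921
  k3 = f(0.190000, 1.238455) = -0.283139
  k4 = f(0.380000, 1.192407) = -0.417543
  u ← 1.300000 + (0.38/6)·(k1 + 2k2 + 2k3 + k4) = 1.188618
u(0.38) ≈ 1.1886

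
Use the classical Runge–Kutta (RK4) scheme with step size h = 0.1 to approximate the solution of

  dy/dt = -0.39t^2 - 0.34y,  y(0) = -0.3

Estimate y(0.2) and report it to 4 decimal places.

-0.2813

RK4: k1 = f(t_n, y_n); k2 = f(t_n + h/2, y_n + (h/2)·k1); k3 = f(t_n + h/2, y_n + (h/2)·k2); k4 = f(t_n + h, y_n + h·k3); y_{n+1} = y_n + (h/6)·(k1 + 2k2 + 2k3 + k4).
t=0.000000, y=-0.300000:
  k1 = f(0.000000, -0.300000) = 0.102000
  k2 = f(0.050000, -0.294900) = 0.099291
  k3 = f(0.050000, -0.295035) = 0.099337
  k4 = f(0.100000, -0.290066) = 0.094723
  y ← -0.300000 + (0.1/6)·(k1 + 2k2 + 2k3 + k4) = -0.290100
t=0.100000, y=-0.290100:
  k1 = f(0.100000, -0.290100) = 0.094734
  k2 = f(0.150000, -0.285364) = 0.088249
  k3 = f(0.150000, -0.285688) = 0.088359
  k4 = f(0.200000, -0.281264) = 0.080030
  y ← -0.290100 + (0.1/6)·(k1 + 2k2 + 2k3 + k4) = -0.281301
y(0.2) ≈ -0.2813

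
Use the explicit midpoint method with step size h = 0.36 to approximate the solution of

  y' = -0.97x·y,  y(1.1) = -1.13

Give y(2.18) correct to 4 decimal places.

-0.2167

Midpoint: k1 = f(x_n, y_n); k2 = f(x_n + h/2, y_n + (h/2)·k1); y_{n+1} = y_n + h·k2.
x=1.100000, y=-1.130000:
  k1 = f(1.100000, -1.130000) = 1.205710
  k2 = f(1.280000, -0.912972) = 1.133546
  y ← -1.130000 + 0.36·1.133546 = -0.721923
x=1.460000, y=-0.721923:
  k1 = f(1.460000, -0.721923) = 1.022388
  k2 = f(1.640000, -0.537894) = 0.855681
  y ← -0.721923 + 0.36·0.855681 = -0.413878
x=1.820000, y=-0.413878:
  k1 = f(1.820000, -0.413878) = 0.730661
  k2 = f(2.000000, -0.282359) = 0.547777
  y ← -0.413878 + 0.36·0.547777 = -0.216678
y(2.18) ≈ -0.2167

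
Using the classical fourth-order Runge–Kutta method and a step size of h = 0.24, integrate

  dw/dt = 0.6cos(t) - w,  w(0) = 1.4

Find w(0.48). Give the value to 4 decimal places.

1.0853

RK4: k1 = f(t_n, w_n); k2 = f(t_n + h/2, w_n + (h/2)·k1); k3 = f(t_n + h/2, w_n + (h/2)·k2); k4 = f(t_n + h, w_n + h·k3); w_{n+1} = w_n + (h/6)·(k1 + 2k2 + 2k3 + k4).
t=0.000000, w=1.400000:
  k1 = f(0.000000, 1.400000) = -0.800000
  k2 = f(0.120000, 1.304000) = -0.708315
  k3 = f(0.120000, 1.315002) = -0.719317
  k4 = f(0.240000, 1.227364) = -0.644561
  w ← 1.400000 + (0.24/6)·(k1 + 2k2 + 2k3 + k4) = 1.228007
t=0.240000, w=1.228007:
  k1 = f(0.240000, 1.228007) = -0.645204
  k2 = f(0.360000, 1.150582) = -0.589044
  k3 = f(0.360000, 1.157322) = -0.595784
  k4 = f(0.480000, 1.085019) = -0.552822
  w ← 1.228007 + (0.24/6)·(k1 + 2k2 + 2k3 + k4) = 1.085300
w(0.48) ≈ 1.0853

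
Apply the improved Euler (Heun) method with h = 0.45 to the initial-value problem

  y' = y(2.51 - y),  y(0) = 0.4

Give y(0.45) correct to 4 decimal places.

Heun: k1 = f(s_n, y_n); k2 = f(s_n + h, y_n + h·k1); y_{n+1} = y_n + (h/2)·(k1 + k2).
s=0.000000, y=0.400000:
  k1 = f(0.000000, 0.400000) = 0.844000
  k2 = f(0.450000, 0.779800) = 1.349210
  y ← 0.400000 + (0.45/2)·(0.844000 + 1.349210) = 0.893472
y(0.45) ≈ 0.8935

0.8935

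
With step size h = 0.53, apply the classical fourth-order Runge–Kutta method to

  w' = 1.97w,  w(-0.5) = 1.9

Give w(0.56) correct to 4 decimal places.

15.1996

RK4: k1 = f(x_n, w_n); k2 = f(x_n + h/2, w_n + (h/2)·k1); k3 = f(x_n + h/2, w_n + (h/2)·k2); k4 = f(x_n + h, w_n + h·k3); w_{n+1} = w_n + (h/6)·(k1 + 2k2 + 2k3 + k4).
x=-0.500000, w=1.900000:
  k1 = f(-0.500000, 1.900000) = 3.743000
  k2 = f(-0.235000, 2.891895) = 5.697033
  k3 = f(-0.235000, 3.409714) = 6.717136
  k4 = f(0.030000, 5.460082) = 10.756362
  w ← 1.900000 + (0.53/6)·(k1 + 2k2 + 2k3 + k4) = 5.373947
x=0.030000, w=5.373947:
  k1 = f(0.030000, 5.373947) = 10.586675
  k2 = f(0.295000, 8.179416) = 16.113449
  k3 = f(0.295000, 9.644011) = 18.998702
  k4 = f(0.560000, 15.443259) = 30.423220
  w ← 5.373947 + (0.53/6)·(k1 + 2k2 + 2k3 + k4) = 15.199634
w(0.56) ≈ 15.1996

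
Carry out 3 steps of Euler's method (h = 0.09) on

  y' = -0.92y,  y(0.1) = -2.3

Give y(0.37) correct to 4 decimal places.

-1.7747

Euler: y_{n+1} = y_n + h·f(t_n, y_n).
t=0.100000, y=-2.300000: f=2.116000 → y ← -2.300000 + 0.09·2.116000 = -2.109560
t=0.190000, y=-2.109560: f=1.940795 → y ← -2.109560 + 0.09·1.940795 = -1.934888
t=0.280000, y=-1.934888: f=1.780097 → y ← -1.934888 + 0.09·1.780097 = -1.774680
y(0.37) ≈ -1.7747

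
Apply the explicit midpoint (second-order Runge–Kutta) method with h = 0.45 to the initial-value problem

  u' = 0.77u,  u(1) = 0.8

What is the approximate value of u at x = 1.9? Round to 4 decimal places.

1.5827

Midpoint: k1 = f(x_n, u_n); k2 = f(x_n + h/2, u_n + (h/2)·k1); u_{n+1} = u_n + h·k2.
x=1.000000, u=0.800000:
  k1 = f(1.000000, 0.800000) = 0.616000
  k2 = f(1.225000, 0.938600) = 0.722722
  u ← 0.800000 + 0.45·0.722722 = 1.125225
x=1.450000, u=1.125225:
  k1 = f(1.450000, 1.125225) = 0.866423
  k2 = f(1.675000, 1.320170) = 1.016531
  u ← 1.125225 + 0.45·1.016531 = 1.582664
u(1.9) ≈ 1.5827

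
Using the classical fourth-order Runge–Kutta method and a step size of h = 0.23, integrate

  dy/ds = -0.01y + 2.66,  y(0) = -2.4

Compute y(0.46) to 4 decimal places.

-1.1682

RK4: k1 = f(s_n, y_n); k2 = f(s_n + h/2, y_n + (h/2)·k1); k3 = f(s_n + h/2, y_n + (h/2)·k2); k4 = f(s_n + h, y_n + h·k3); y_{n+1} = y_n + (h/6)·(k1 + 2k2 + 2k3 + k4).
s=0.000000, y=-2.400000:
  k1 = f(0.000000, -2.400000) = 2.684000
  k2 = f(0.115000, -2.091340) = 2.680913
  k3 = f(0.115000, -2.091695) = 2.680917
  k4 = f(0.230000, -1.783389) = 2.677834
  y ← -2.400000 + (0.23/6)·(k1 + 2k2 + 2k3 + k4) = -1.783389
s=0.230000, y=-1.783389:
  k1 = f(0.230000, -1.783389) = 2.677834
  k2 = f(0.345000, -1.475438) = 2.674754
  k3 = f(0.345000, -1.475793) = 2.674758
  k4 = f(0.460000, -1.168195) = 2.671682
  y ← -1.783389 + (0.23/6)·(k1 + 2k2 + 2k3 + k4) = -1.168195
y(0.46) ≈ -1.1682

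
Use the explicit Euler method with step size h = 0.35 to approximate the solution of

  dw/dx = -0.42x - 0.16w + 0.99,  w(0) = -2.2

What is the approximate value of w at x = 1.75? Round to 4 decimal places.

-0.5867

Euler: w_{n+1} = w_n + h·f(x_n, w_n).
x=0.000000, w=-2.200000: f=1.342000 → w ← -2.200000 + 0.35·1.342000 = -1.730300
x=0.350000, w=-1.730300: f=1.119848 → w ← -1.730300 + 0.35·1.119848 = -1.338353
x=0.700000, w=-1.338353: f=0.910137 → w ← -1.338353 + 0.35·0.910137 = -1.019805
x=1.050000, w=-1.019805: f=0.712169 → w ← -1.019805 + 0.35·0.712169 = -0.770546
x=1.400000, w=-0.770546: f=0.525287 → w ← -0.770546 + 0.35·0.525287 = -0.586696
w(1.75) ≈ -0.5867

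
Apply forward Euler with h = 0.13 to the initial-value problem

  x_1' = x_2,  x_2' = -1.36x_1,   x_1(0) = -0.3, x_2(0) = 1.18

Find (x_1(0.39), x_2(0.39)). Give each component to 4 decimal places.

Euler on (x_1,x_2): x_1_{n+1} = x_1_n + h·x_1', x_2_{n+1} = x_2_n + h·x_2'.
0.000000: (-0.300000, 1.180000); f=(1.180000, 0.408000) → (-0.146600, 1.233040)
0.130000: (-0.146600, 1.233040); f=(1.233040, 0.199376) → (0.013695, 1.258959)
0.260000: (0.013695, 1.258959); f=(1.258959, -0.018625) → (0.177360, 1.256538)
(x_1(0.39), x_2(0.39)) ≈ (0.1774, 1.2565)

0.1774, 1.2565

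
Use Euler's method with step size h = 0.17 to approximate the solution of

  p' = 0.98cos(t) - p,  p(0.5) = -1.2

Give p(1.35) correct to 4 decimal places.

Euler: p_{n+1} = p_n + h·f(t_n, p_n).
t=0.500000, p=-1.200000: f=2.060031 → p ← -1.200000 + 0.17·2.060031 = -0.849795
t=0.670000, p=-0.849795: f=1.617940 → p ← -0.849795 + 0.17·1.617940 = -0.574745
t=0.840000, p=-0.574745: f=1.228859 → p ← -0.574745 + 0.17·1.228859 = -0.365839
t=1.010000, p=-0.365839: f=0.887063 → p ← -0.365839 + 0.17·0.887063 = -0.215038
t=1.180000, p=-0.215038: f=0.588345 → p ← -0.215038 + 0.17·0.588345 = -0.115020
p(1.35) ≈ -0.1150

-0.1150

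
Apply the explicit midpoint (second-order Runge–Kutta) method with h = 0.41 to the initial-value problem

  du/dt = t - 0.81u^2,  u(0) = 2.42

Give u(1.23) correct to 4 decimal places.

1.3387

Midpoint: k1 = f(t_n, u_n); k2 = f(t_n + h/2, u_n + (h/2)·k1); u_{n+1} = u_n + h·k2.
t=0.000000, u=2.420000:
  k1 = f(0.000000, 2.420000) = -4.743684
  k2 = f(0.205000, 1.447545) = -1.492263
  u ← 2.420000 + 0.41·(-1.492263) = 1.808172
t=0.410000, u=1.808172:
  k1 = f(0.410000, 1.808172) = -2.238285
  k2 = f(0.615000, 1.349324) = -0.859747
  u ← 1.808172 + 0.41·(-0.859747) = 1.455676
t=0.820000, u=1.455676:
  k1 = f(0.820000, 1.455676) = -0.896384
  k2 = f(1.025000, 1.271917) = -0.285397
  u ← 1.455676 + 0.41·(-0.285397) = 1.338663
u(1.23) ≈ 1.3387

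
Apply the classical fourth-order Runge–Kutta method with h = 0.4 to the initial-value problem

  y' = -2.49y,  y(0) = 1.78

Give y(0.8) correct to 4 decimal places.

RK4: k1 = f(x_n, y_n); k2 = f(x_n + h/2, y_n + (h/2)·k1); k3 = f(x_n + h/2, y_n + (h/2)·k2); k4 = f(x_n + h, y_n + h·k3); y_{n+1} = y_n + (h/6)·(k1 + 2k2 + 2k3 + k4).
x=0.000000, y=1.780000:
  k1 = f(0.000000, 1.780000) = -4.432200
  k2 = f(0.200000, 0.893560) = -2.224964
  k3 = f(0.200000, 1.335007) = -3.324168
  k4 = f(0.400000, 0.450333) = -1.121329
  y ← 1.780000 + (0.4/6)·(k1 + 2k2 + 2k3 + k4) = 0.669880
x=0.400000, y=0.669880:
  k1 = f(0.400000, 0.669880) = -1.668002
  k2 = f(0.600000, 0.336280) = -0.837337
  k3 = f(0.600000, 0.502413) = -1.251008
  k4 = f(0.800000, 0.169477) = -0.421998
  y ← 0.669880 + (0.4/6)·(k1 + 2k2 + 2k3 + k4) = 0.252101
y(0.8) ≈ 0.2521

0.2521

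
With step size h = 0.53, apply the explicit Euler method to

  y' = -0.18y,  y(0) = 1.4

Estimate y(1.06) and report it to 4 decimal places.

1.1456

Euler: y_{n+1} = y_n + h·f(s_n, y_n).
s=0.000000, y=1.400000: f=-0.252000 → y ← 1.400000 + 0.53·(-0.252000) = 1.266440
s=0.530000, y=1.266440: f=-0.227959 → y ← 1.266440 + 0.53·(-0.227959) = 1.145622
y(1.06) ≈ 1.1456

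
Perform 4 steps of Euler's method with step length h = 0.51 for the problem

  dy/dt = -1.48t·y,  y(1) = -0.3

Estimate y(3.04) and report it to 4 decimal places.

0.0049

Euler: y_{n+1} = y_n + h·f(t_n, y_n).
t=1.000000, y=-0.300000: f=0.444000 → y ← -0.300000 + 0.51·0.444000 = -0.073560
t=1.510000, y=-0.073560: f=0.164392 → y ← -0.073560 + 0.51·0.164392 = 0.010280
t=2.020000, y=0.010280: f=-0.030733 → y ← 0.010280 + 0.51·(-0.030733) = -0.005394
t=2.530000, y=-0.005394: f=0.020197 → y ← -0.005394 + 0.51·0.020197 = 0.004906
y(3.04) ≈ 0.0049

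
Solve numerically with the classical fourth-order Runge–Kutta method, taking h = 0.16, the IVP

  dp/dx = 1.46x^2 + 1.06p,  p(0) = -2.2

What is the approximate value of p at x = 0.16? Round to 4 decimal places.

-2.6045

RK4: k1 = f(x_n, p_n); k2 = f(x_n + h/2, p_n + (h/2)·k1); k3 = f(x_n + h/2, p_n + (h/2)·k2); k4 = f(x_n + h, p_n + h·k3); p_{n+1} = p_n + (h/6)·(k1 + 2k2 + 2k3 + k4).
x=0.000000, p=-2.200000:
  k1 = f(0.000000, -2.200000) = -2.332000
  k2 = f(0.080000, -2.386560) = -2.520410
  k3 = f(0.080000, -2.401633) = -2.536387
  k4 = f(0.160000, -2.605822) = -2.724795
  p ← -2.200000 + (0.16/6)·(k1 + 2k2 + 2k3 + k4) = -2.604544
p(0.16) ≈ -2.6045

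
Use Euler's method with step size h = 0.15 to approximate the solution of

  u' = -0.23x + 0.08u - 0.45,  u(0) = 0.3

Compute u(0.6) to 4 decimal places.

Euler: u_{n+1} = u_n + h·f(x_n, u_n).
x=0.000000, u=0.300000: f=-0.426000 → u ← 0.300000 + 0.15·(-0.426000) = 0.236100
x=0.150000, u=0.236100: f=-0.465612 → u ← 0.236100 + 0.15·(-0.465612) = 0.166258
x=0.300000, u=0.166258: f=-0.505699 → u ← 0.166258 + 0.15·(-0.505699) = 0.090403
x=0.450000, u=0.090403: f=-0.546268 → u ← 0.090403 + 0.15·(-0.546268) = 0.008463
u(0.6) ≈ 0.0085

0.0085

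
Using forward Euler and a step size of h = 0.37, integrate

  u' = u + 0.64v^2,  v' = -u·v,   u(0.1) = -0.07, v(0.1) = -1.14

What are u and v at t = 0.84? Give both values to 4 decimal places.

Euler on (u,v): u_{n+1} = u_n + h·u', v_{n+1} = v_n + h·v'.
0.100000: (-0.070000, -1.140000); f=(0.761744, -0.079800) → (0.211845, -1.169526)
0.470000: (0.211845, -1.169526); f=(1.087232, 0.247759) → (0.614121, -1.077855)
(u(0.84), v(0.84)) ≈ (0.6141, -1.0779)

0.6141, -1.0779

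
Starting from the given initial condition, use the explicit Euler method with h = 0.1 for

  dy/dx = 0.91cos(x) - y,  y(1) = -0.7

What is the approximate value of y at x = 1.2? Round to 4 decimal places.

-0.4815

Euler: y_{n+1} = y_n + h·f(x_n, y_n).
x=1.000000, y=-0.700000: f=1.191675 → y ← -0.700000 + 0.1·1.191675 = -0.580832
x=1.100000, y=-0.580832: f=0.993605 → y ← -0.580832 + 0.1·0.993605 = -0.481472
y(1.2) ≈ -0.4815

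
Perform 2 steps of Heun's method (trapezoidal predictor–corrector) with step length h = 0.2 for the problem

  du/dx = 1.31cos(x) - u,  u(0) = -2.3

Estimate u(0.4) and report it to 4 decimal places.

-1.1319

Heun: k1 = f(x_n, u_n); k2 = f(x_n + h, u_n + h·k1); u_{n+1} = u_n + (h/2)·(k1 + k2).
x=0.000000, u=-2.300000:
  k1 = f(0.000000, -2.300000) = 3.610000
  k2 = f(0.200000, -1.578000) = 2.861887
  u ← -2.300000 + (0.2/2)·(3.610000 + 2.861887) = -1.652811
x=0.200000, u=-1.652811:
  k1 = f(0.200000, -1.652811) = 2.936698
  k2 = f(0.400000, -1.065472) = 2.272061
  u ← -1.652811 + (0.2/2)·(2.936698 + 2.272061) = -1.131935
u(0.4) ≈ -1.1319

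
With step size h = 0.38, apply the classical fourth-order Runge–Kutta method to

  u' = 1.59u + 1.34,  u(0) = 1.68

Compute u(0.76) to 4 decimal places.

7.5969

RK4: k1 = f(t_n, u_n); k2 = f(t_n + h/2, u_n + (h/2)·k1); k3 = f(t_n + h/2, u_n + (h/2)·k2); k4 = f(t_n + h, u_n + h·k3); u_{n+1} = u_n + (h/6)·(k1 + 2k2 + 2k3 + k4).
t=0.000000, u=1.680000:
  k1 = f(0.000000, 1.680000) = 4.011200
  k2 = f(0.190000, 2.442128) = 5.222984
  k3 = f(0.190000, 2.672367) = 5.589063
  k4 = f(0.380000, 3.803844) = 7.388112
  u ← 1.680000 + (0.38/6)·(k1 + 2k2 + 2k3 + k4) = 3.771482
t=0.380000, u=3.771482:
  k1 = f(0.380000, 3.771482) = 7.336657
  k2 = f(0.570000, 5.165447) = 9.553061
  k3 = f(0.570000, 5.586564) = 10.222637
  k4 = f(0.760000, 7.656084) = 13.513174
  u ← 3.771482 + (0.38/6)·(k1 + 2k2 + 2k3 + k4) = 7.596893
u(0.76) ≈ 7.5969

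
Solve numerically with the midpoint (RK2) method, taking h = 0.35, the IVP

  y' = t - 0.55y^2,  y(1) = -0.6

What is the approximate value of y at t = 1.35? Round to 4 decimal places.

Midpoint: k1 = f(t_n, y_n); k2 = f(t_n + h/2, y_n + (h/2)·k1); y_{n+1} = y_n + h·k2.
t=1.000000, y=-0.600000:
  k1 = f(1.000000, -0.600000) = 0.802000
  k2 = f(1.175000, -0.459650) = 1.058797
  y ← -0.600000 + 0.35·1.058797 = -0.229421
y(1.35) ≈ -0.2294

-0.2294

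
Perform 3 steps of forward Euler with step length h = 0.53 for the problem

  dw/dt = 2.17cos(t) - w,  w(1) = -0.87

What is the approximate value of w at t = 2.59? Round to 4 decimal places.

Euler: w_{n+1} = w_n + h·f(t_n, w_n).
t=1.000000, w=-0.870000: f=2.042456 → w ← -0.870000 + 0.53·2.042456 = 0.212502
t=1.530000, w=0.212502: f=-0.123998 → w ← 0.212502 + 0.53·(-0.123998) = 0.146783
t=2.060000, w=0.146783: f=-1.166516 → w ← 0.146783 + 0.53·(-1.166516) = -0.471471
w(2.59) ≈ -0.4715

-0.4715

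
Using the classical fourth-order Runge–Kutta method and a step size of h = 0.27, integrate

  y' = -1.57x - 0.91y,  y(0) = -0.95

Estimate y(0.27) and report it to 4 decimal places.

RK4: k1 = f(x_n, y_n); k2 = f(x_n + h/2, y_n + (h/2)·k1); k3 = f(x_n + h/2, y_n + (h/2)·k2); k4 = f(x_n + h, y_n + h·k3); y_{n+1} = y_n + (h/6)·(k1 + 2k2 + 2k3 + k4).
x=0.000000, y=-0.950000:
  k1 = f(0.000000, -0.950000) = 0.864500
  k2 = f(0.135000, -0.833292) = 0.546346
  k3 = f(0.135000, -0.876243) = 0.585431
  k4 = f(0.270000, -0.791934) = 0.296760
  y ← -0.950000 + (0.27/6)·(k1 + 2k2 + 2k3 + k4) = -0.795883
y(0.27) ≈ -0.7959

-0.7959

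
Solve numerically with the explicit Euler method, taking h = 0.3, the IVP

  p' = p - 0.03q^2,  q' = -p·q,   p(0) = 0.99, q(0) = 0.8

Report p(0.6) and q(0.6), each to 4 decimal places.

1.6628, 0.3462

Euler on (p,q): p_{n+1} = p_n + h·p', q_{n+1} = q_n + h·q'.
0.000000: (0.990000, 0.800000); f=(0.970800, -0.792000) → (1.281240, 0.562400)
0.300000: (1.281240, 0.562400); f=(1.271751, -0.720569) → (1.662765, 0.346229)
(p(0.6), q(0.6)) ≈ (1.6628, 0.3462)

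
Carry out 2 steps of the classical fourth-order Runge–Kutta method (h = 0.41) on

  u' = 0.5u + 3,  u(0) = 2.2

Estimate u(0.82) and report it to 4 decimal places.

6.3558

RK4: k1 = f(t_n, u_n); k2 = f(t_n + h/2, u_n + (h/2)·k1); k3 = f(t_n + h/2, u_n + (h/2)·k2); k4 = f(t_n + h, u_n + h·k3); u_{n+1} = u_n + (h/6)·(k1 + 2k2 + 2k3 + k4).
t=0.000000, u=2.200000:
  k1 = f(0.000000, 2.200000) = 4.100000
  k2 = f(0.205000, 3.040500) = 4.520250
  k3 = f(0.205000, 3.126651) = 4.563326
  k4 = f(0.410000, 4.070964) = 5.035482
  u ← 2.200000 + (0.41/6)·(k1 + 2k2 + 2k3 + k4) = 4.065680
t=0.410000, u=4.065680:
  k1 = f(0.410000, 4.065680) = 5.032840
  k2 = f(0.615000, 5.097412) = 5.548706
  k3 = f(0.615000, 5.203165) = 5.601582
  k4 = f(0.820000, 6.362329) = 6.181164
  u ← 4.065680 + (0.41/6)·(k1 + 2k2 + 2k3 + k4) = 6.355843
u(0.82) ≈ 6.3558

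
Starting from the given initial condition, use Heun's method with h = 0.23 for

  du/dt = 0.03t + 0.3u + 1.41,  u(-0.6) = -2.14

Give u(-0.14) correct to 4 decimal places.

Heun: k1 = f(t_n, u_n); k2 = f(t_n + h, u_n + h·k1); u_{n+1} = u_n + (h/2)·(k1 + k2).
t=-0.600000, u=-2.140000:
  k1 = f(-0.600000, -2.140000) = 0.750000
  k2 = f(-0.370000, -1.967500) = 0.808650
  u ← -2.140000 + (0.23/2)·(0.750000 + 0.808650) = -1.960755
t=-0.370000, u=-1.960755:
  k1 = f(-0.370000, -1.960755) = 0.810673
  k2 = f(-0.140000, -1.774300) = 0.873510
  u ← -1.960755 + (0.23/2)·(0.810673 + 0.873510) = -1.767074
u(-0.14) ≈ -1.7671

-1.7671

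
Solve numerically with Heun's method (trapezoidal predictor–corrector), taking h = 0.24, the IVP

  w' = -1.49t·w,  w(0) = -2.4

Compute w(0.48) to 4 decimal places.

-2.0182

Heun: k1 = f(t_n, w_n); k2 = f(t_n + h, w_n + h·k1); w_{n+1} = w_n + (h/2)·(k1 + k2).
t=0.000000, w=-2.400000:
  k1 = f(0.000000, -2.400000) = 0.000000
  k2 = f(0.240000, -2.400000) = 0.858240
  w ← -2.400000 + (0.24/2)·(0.000000 + 0.858240) = -2.297011
t=0.240000, w=-2.297011:
  k1 = f(0.240000, -2.297011) = 0.821411
  k2 = f(0.480000, -2.099873) = 1.501829
  w ← -2.297011 + (0.24/2)·(0.821411 + 1.501829) = -2.018222
w(0.48) ≈ -2.0182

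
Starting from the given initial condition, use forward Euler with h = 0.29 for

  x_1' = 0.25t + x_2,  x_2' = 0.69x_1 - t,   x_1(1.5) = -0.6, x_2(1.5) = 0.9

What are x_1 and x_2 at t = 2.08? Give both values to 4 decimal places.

Euler on (x_1,x_2): x_1_{n+1} = x_1_n + h·x_1', x_2_{n+1} = x_2_n + h·x_2'.
1.500000: (-0.600000, 0.900000); f=(1.275000, -1.914000) → (-0.230250, 0.344940)
1.790000: (-0.230250, 0.344940); f=(0.792440, -1.948873) → (-0.000442, -0.220233)
(x_1(2.08), x_2(2.08)) ≈ (-0.0004, -0.2202)

-0.0004, -0.2202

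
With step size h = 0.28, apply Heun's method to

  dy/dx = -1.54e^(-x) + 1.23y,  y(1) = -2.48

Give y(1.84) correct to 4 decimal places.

Heun: k1 = f(x_n, y_n); k2 = f(x_n + h, y_n + h·k1); y_{n+1} = y_n + (h/2)·(k1 + k2).
x=1.000000, y=-2.480000:
  k1 = f(1.000000, -2.480000) = -3.616934
  k2 = f(1.280000, -3.492742) = -4.724250
  y ← -2.480000 + (0.28/2)·(-3.616934 + (-4.724250)) = -3.647766
x=1.280000, y=-3.647766:
  k1 = f(1.280000, -3.647766) = -4.914929
  k2 = f(1.560000, -5.023946) = -6.503063
  y ← -3.647766 + (0.28/2)·(-4.914929 + (-6.503063)) = -5.246285
x=1.560000, y=-5.246285:
  k1 = f(1.560000, -5.246285) = -6.776540
  k2 = f(1.840000, -7.143716) = -9.031349
  y ← -5.246285 + (0.28/2)·(-6.776540 + (-9.031349)) = -7.459389
y(1.84) ≈ -7.4594

-7.4594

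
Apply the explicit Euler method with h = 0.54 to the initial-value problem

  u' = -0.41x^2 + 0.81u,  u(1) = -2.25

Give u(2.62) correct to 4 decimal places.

-8.8522

Euler: u_{n+1} = u_n + h·f(x_n, u_n).
x=1.000000, u=-2.250000: f=-2.232500 → u ← -2.250000 + 0.54·(-2.232500) = -3.455550
x=1.540000, u=-3.455550: f=-3.771352 → u ← -3.455550 + 0.54·(-3.771352) = -5.492080
x=2.080000, u=-5.492080: f=-6.222409 → u ← -5.492080 + 0.54·(-6.222409) = -8.852180
u(2.62) ≈ -8.8522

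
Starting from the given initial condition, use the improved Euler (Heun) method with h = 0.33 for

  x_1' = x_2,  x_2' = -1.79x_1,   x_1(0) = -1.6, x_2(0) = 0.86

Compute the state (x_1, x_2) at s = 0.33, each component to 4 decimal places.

Heun on (x_1,x_2): k1 = f(s_n, state_n); k2 = f(s_n + h, state_n + h·k1); state_{n+1} = state_n + (h/2)·(k1 + k2).
0.000000: (-1.600000, 0.860000)
  k1 = (0.860000, 2.864000)
  predictor → (-1.316200, 1.805120)
  k2 = (1.805120, 2.355998)
  → (-1.160255, 1.721300)
(x_1(0.33), x_2(0.33)) ≈ (-1.1603, 1.7213)

-1.1603, 1.7213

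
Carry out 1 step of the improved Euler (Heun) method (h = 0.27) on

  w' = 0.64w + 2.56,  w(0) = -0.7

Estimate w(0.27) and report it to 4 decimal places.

Heun: k1 = f(s_n, w_n); k2 = f(s_n + h, w_n + h·k1); w_{n+1} = w_n + (h/2)·(k1 + k2).
s=0.000000, w=-0.700000:
  k1 = f(0.000000, -0.700000) = 2.112000
  k2 = f(0.270000, -0.129760) = 2.476954
  w ← -0.700000 + (0.27/2)·(2.112000 + 2.476954) = -0.080491
w(0.27) ≈ -0.0805

-0.0805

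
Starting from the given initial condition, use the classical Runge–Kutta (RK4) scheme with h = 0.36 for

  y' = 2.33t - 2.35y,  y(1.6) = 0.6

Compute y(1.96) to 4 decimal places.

1.2774

RK4: k1 = f(t_n, y_n); k2 = f(t_n + h/2, y_n + (h/2)·k1); k3 = f(t_n + h/2, y_n + (h/2)·k2); k4 = f(t_n + h, y_n + h·k3); y_{n+1} = y_n + (h/6)·(k1 + 2k2 + 2k3 + k4).
t=1.600000, y=0.600000:
  k1 = f(1.600000, 0.600000) = 2.318000
  k2 = f(1.780000, 1.017240) = 1.756886
  k3 = f(1.780000, 0.916239) = 1.994237
  k4 = f(1.960000, 1.317925) = 1.469675
  y ← 0.600000 + (0.36/6)·(k1 + 2k2 + 2k3 + k4) = 1.277395
y(1.96) ≈ 1.2774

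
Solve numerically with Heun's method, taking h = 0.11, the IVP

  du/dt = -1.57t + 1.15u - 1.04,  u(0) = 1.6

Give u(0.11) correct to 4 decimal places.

1.6841

Heun: k1 = f(t_n, u_n); k2 = f(t_n + h, u_n + h·k1); u_{n+1} = u_n + (h/2)·(k1 + k2).
t=0.000000, u=1.600000:
  k1 = f(0.000000, 1.600000) = 0.800000
  k2 = f(0.110000, 1.688000) = 0.728500
  u ← 1.600000 + (0.11/2)·(0.800000 + 0.728500) = 1.684068
u(0.11) ≈ 1.6841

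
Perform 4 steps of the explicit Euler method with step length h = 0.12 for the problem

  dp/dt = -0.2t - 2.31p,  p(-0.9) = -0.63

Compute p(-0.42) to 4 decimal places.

Euler: p_{n+1} = p_n + h·f(t_n, p_n).
t=-0.900000, p=-0.630000: f=1.635300 → p ← -0.630000 + 0.12·1.635300 = -0.433764
t=-0.780000, p=-0.433764: f=1.157995 → p ← -0.433764 + 0.12·1.157995 = -0.294805
t=-0.660000, p=-0.294805: f=0.812999 → p ← -0.294805 + 0.12·0.812999 = -0.197245
t=-0.540000, p=-0.197245: f=0.563635 → p ← -0.197245 + 0.12·0.563635 = -0.129609
p(-0.42) ≈ -0.1296

-0.1296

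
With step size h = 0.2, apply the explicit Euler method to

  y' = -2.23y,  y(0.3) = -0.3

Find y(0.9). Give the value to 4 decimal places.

-0.0510

Euler: y_{n+1} = y_n + h·f(s_n, y_n).
s=0.300000, y=-0.300000: f=0.669000 → y ← -0.300000 + 0.2·0.669000 = -0.166200
s=0.500000, y=-0.166200: f=0.370626 → y ← -0.166200 + 0.2·0.370626 = -0.092075
s=0.700000, y=-0.092075: f=0.205327 → y ← -0.092075 + 0.2·0.205327 = -0.051009
y(0.9) ≈ -0.0510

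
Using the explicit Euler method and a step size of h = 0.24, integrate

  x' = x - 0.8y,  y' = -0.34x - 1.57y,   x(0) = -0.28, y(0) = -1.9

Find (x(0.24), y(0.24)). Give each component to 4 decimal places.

Euler on (x,y): x_{n+1} = x_n + h·x', y_{n+1} = y_n + h·y'.
0.000000: (-0.280000, -1.900000); f=(1.240000, 3.078200) → (0.017600, -1.161232)
(x(0.24), y(0.24)) ≈ (0.0176, -1.1612)

0.0176, -1.1612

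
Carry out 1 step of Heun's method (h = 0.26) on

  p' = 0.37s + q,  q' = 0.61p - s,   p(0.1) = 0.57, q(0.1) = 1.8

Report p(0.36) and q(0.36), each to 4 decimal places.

Heun on (p,q): k1 = f(s_n, state_n); k2 = f(s_n + h, state_n + h·k1); state_{n+1} = state_n + (h/2)·(k1 + k2).
0.100000: (0.570000, 1.800000)
  k1 = (1.837000, 0.247700)
  predictor → (1.047620, 1.864402)
  k2 = (1.997602, 0.279048)
  → (1.068498, 1.868477)
(p(0.36), q(0.36)) ≈ (1.0685, 1.8685)

1.0685, 1.8685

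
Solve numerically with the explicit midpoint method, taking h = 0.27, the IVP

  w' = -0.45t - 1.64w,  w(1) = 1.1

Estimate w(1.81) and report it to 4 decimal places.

Midpoint: k1 = f(t_n, w_n); k2 = f(t_n + h/2, w_n + (h/2)·k1); w_{n+1} = w_n + h·k2.
t=1.000000, w=1.100000:
  k1 = f(1.000000, 1.100000) = -2.254000
  k2 = f(1.135000, 0.795710) = -1.815714
  w ← 1.100000 + 0.27·(-1.815714) = 0.609757
t=1.270000, w=0.609757:
  k1 = f(1.270000, 0.609757) = -1.571502
  k2 = f(1.405000, 0.397604) = -1.284321
  w ← 0.609757 + 0.27·(-1.284321) = 0.262990
t=1.540000, w=0.262990:
  k1 = f(1.540000, 0.262990) = -1.124304
  k2 = f(1.675000, 0.111209) = -0.936133
  w ← 0.262990 + 0.27·(-0.936133) = 0.010234
w(1.81) ≈ 0.0102

0.0102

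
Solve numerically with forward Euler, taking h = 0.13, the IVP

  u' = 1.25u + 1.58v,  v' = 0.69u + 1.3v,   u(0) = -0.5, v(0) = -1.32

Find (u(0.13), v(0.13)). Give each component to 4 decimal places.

-0.8524, -1.5879

Euler on (u,v): u_{n+1} = u_n + h·u', v_{n+1} = v_n + h·v'.
0.000000: (-0.500000, -1.320000); f=(-2.710600, -2.061000) → (-0.852378, -1.587930)
(u(0.13), v(0.13)) ≈ (-0.8524, -1.5879)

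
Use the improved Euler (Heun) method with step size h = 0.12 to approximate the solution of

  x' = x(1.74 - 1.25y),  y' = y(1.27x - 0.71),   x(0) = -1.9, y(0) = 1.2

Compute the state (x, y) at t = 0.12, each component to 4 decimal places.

Heun on (x,y): k1 = f(t_n, state_n); k2 = f(t_n + h, state_n + h·k1); state_{n+1} = state_n + (h/2)·(k1 + k2).
0.000000: (-1.900000, 1.200000)
  k1 = (-0.456000, -3.747600)
  predictor → (-1.954720, 0.750288)
  k2 = (-1.567959, -2.395290)
  → (-2.021438, 0.831427)
(x(0.12), y(0.12)) ≈ (-2.0214, 0.8314)

-2.0214, 0.8314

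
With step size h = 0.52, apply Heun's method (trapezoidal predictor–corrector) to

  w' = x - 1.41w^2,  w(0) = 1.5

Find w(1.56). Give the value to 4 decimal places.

Heun: k1 = f(x_n, w_n); k2 = f(x_n + h, w_n + h·k1); w_{n+1} = w_n + (h/2)·(k1 + k2).
x=0.000000, w=1.500000:
  k1 = f(0.000000, 1.500000) = -3.172500
  k2 = f(0.520000, -0.149700) = 0.488402
  w ← 1.500000 + (0.52/2)·(-3.172500 + 0.488402) = 0.802134
x=0.520000, w=0.802134:
  k1 = f(0.520000, 0.802134) = -0.387222
  k2 = f(1.040000, 0.600779) = 0.531081
  w ← 0.802134 + (0.52/2)·(-0.387222 + 0.531081) = 0.839538
x=1.040000, w=0.839538:
  k1 = f(1.040000, 0.839538) = 0.046199
  k2 = f(1.560000, 0.863561) = 0.508510
  w ← 0.839538 + (0.52/2)·(0.046199 + 0.508510) = 0.983762
w(1.56) ≈ 0.9838

0.9838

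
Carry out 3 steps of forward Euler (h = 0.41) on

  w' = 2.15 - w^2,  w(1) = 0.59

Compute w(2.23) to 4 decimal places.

1.4621

Euler: w_{n+1} = w_n + h·f(s_n, w_n).
s=1.000000, w=0.590000: f=1.801900 → w ← 0.590000 + 0.41·1.801900 = 1.328779
s=1.410000, w=1.328779: f=0.384346 → w ← 1.328779 + 0.41·0.384346 = 1.486361
s=1.820000, w=1.486361: f=-0.059269 → w ← 1.486361 + 0.41·(-0.059269) = 1.462061
w(2.23) ≈ 1.4621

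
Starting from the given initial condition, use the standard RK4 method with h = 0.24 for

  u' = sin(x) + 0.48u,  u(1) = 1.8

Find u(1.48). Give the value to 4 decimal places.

RK4: k1 = f(x_n, u_n); k2 = f(x_n + h/2, u_n + (h/2)·k1); k3 = f(x_n + h/2, u_n + (h/2)·k2); k4 = f(x_n + h, u_n + h·k3); u_{n+1} = u_n + (h/6)·(k1 + 2k2 + 2k3 + k4).
x=1.000000, u=1.800000:
  k1 = f(1.000000, 1.800000) = 1.705471
  k2 = f(1.120000, 2.004657) = 1.862336
  k3 = f(1.120000, 2.023480) = 1.871371
  k4 = f(1.240000, 2.249129) = 2.025366
  u ← 1.800000 + (0.24/6)·(k1 + 2k2 + 2k3 + k4) = 2.247930
x=1.240000, u=2.247930:
  k1 = f(1.240000, 2.247930) = 2.024790
  k2 = f(1.360000, 2.490905) = 2.173499
  k3 = f(1.360000, 2.508750) = 2.182065
  k4 = f(1.480000, 2.771625) = 2.326261
  u ← 2.247930 + (0.24/6)·(k1 + 2k2 + 2k3 + k4) = 2.770417
u(1.48) ≈ 2.7704

2.7704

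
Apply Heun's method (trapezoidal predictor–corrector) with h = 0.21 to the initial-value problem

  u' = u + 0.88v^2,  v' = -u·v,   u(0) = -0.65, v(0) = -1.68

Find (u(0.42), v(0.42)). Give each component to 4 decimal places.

Heun on (u,v): k1 = f(t_n, state_n); k2 = f(t_n + h, state_n + h·k1); state_{n+1} = state_n + (h/2)·(k1 + k2).
0.000000: (-0.650000, -1.680000)
  k1 = (1.833712, -1.092000)
  predictor → (-0.264920, -1.909320)
  k2 = (2.943122, -0.505818)
  → (-0.148432, -1.847771)
0.210000: (-0.148432, -1.847771)
  k1 = (2.856114, -0.274269)
  predictor → (0.451352, -1.905367)
  k2 = (3.646125, 0.859990)
  → (0.534303, -1.786270)
(u(0.42), v(0.42)) ≈ (0.5343, -1.7863)

0.5343, -1.7863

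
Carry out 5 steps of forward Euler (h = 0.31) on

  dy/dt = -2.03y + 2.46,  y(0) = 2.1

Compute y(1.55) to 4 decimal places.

Euler: y_{n+1} = y_n + h·f(t_n, y_n).
t=0.000000, y=2.100000: f=-1.803000 → y ← 2.100000 + 0.31·(-1.803000) = 1.541070
t=0.310000, y=1.541070: f=-0.668372 → y ← 1.541070 + 0.31·(-0.668372) = 1.333875
t=0.620000, y=1.333875: f=-0.247766 → y ← 1.333875 + 0.31·(-0.247766) = 1.257067
t=0.930000, y=1.257067: f=-0.091847 → y ← 1.257067 + 0.31·(-0.091847) = 1.228595
t=1.240000, y=1.228595: f=-0.034048 → y ← 1.228595 + 0.31·(-0.034048) = 1.218040
y(1.55) ≈ 1.2180

1.2180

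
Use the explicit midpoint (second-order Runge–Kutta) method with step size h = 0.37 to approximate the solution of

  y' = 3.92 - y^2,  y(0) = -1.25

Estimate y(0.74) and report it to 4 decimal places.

Midpoint: k1 = f(x_n, y_n); k2 = f(x_n + h/2, y_n + (h/2)·k1); y_{n+1} = y_n + h·k2.
x=0.000000, y=-1.250000:
  k1 = f(0.000000, -1.250000) = 2.357500
  k2 = f(0.185000, -0.813863) = 3.257628
  y ← -1.250000 + 0.37·3.257628 = -0.044678
x=0.370000, y=-0.044678:
  k1 = f(0.370000, -0.044678) = 3.918004
  k2 = f(0.555000, 0.680153) = 3.457392
  y ← -0.044678 + 0.37·3.457392 = 1.234557
y(0.74) ≈ 1.2346

1.2346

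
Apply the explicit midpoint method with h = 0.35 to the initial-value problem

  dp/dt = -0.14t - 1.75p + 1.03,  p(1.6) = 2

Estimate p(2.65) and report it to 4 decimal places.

0.7064

Midpoint: k1 = f(t_n, p_n); k2 = f(t_n + h/2, p_n + (h/2)·k1); p_{n+1} = p_n + h·k2.
t=1.600000, p=2.000000:
  k1 = f(1.600000, 2.000000) = -2.694000
  k2 = f(1.775000, 1.528550) = -1.893463
  p ← 2.000000 + 0.35·(-1.893463) = 1.337288
t=1.950000, p=1.337288:
  k1 = f(1.950000, 1.337288) = -1.583254
  k2 = f(2.125000, 1.060219) = -1.122883
  p ← 1.337288 + 0.35·(-1.122883) = 0.944279
t=2.300000, p=0.944279:
  k1 = f(2.300000, 0.944279) = -0.944489
  k2 = f(2.475000, 0.778994) = -0.679739
  p ← 0.944279 + 0.35·(-0.679739) = 0.706371
p(2.65) ≈ 0.7064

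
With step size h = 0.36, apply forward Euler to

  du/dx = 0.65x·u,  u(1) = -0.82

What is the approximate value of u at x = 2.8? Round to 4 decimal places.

Euler: u_{n+1} = u_n + h·f(x_n, u_n).
x=1.000000, u=-0.820000: f=-0.533000 → u ← -0.820000 + 0.36·(-0.533000) = -1.011880
x=1.360000, u=-1.011880: f=-0.894502 → u ← -1.011880 + 0.36·(-0.894502) = -1.333901
x=1.720000, u=-1.333901: f=-1.491301 → u ← -1.333901 + 0.36·(-1.491301) = -1.870769
x=2.080000, u=-1.870769: f=-2.529280 → u ← -1.870769 + 0.36·(-2.529280) = -2.781310
x=2.440000, u=-2.781310: f=-4.411157 → u ← -2.781310 + 0.36·(-4.411157) = -4.369326
u(2.8) ≈ -4.3693

-4.3693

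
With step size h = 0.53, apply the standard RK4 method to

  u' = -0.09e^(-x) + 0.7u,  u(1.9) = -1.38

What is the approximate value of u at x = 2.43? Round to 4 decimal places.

-2.0066

RK4: k1 = f(x_n, u_n); k2 = f(x_n + h/2, u_n + (h/2)·k1); k3 = f(x_n + h/2, u_n + (h/2)·k2); k4 = f(x_n + h, u_n + h·k3); u_{n+1} = u_n + (h/6)·(k1 + 2k2 + 2k3 + k4).
x=1.900000, u=-1.380000:
  k1 = f(1.900000, -1.380000) = -0.979461
  k2 = f(2.165000, -1.639557) = -1.158018
  k3 = f(2.165000, -1.686875) = -1.191140
  k4 = f(2.430000, -2.011304) = -1.415836
  u ← -1.380000 + (0.53/6)·(k1 + 2k2 + 2k3 + k4) = -2.006602
u(2.43) ≈ -2.0066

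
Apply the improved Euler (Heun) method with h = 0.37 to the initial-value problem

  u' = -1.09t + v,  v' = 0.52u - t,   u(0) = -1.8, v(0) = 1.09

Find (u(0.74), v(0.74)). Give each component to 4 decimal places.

-1.5750, 0.2243

Heun on (u,v): k1 = f(t_n, state_n); k2 = f(t_n + h, state_n + h·k1); state_{n+1} = state_n + (h/2)·(k1 + k2).
0.000000: (-1.800000, 1.090000)
  k1 = (1.090000, -0.936000)
  predictor → (-1.396700, 0.743680)
  k2 = (0.340380, -1.096284)
  → (-1.535380, 0.714027)
0.370000: (-1.535380, 0.714027)
  k1 = (0.310727, -1.168397)
  predictor → (-1.420411, 0.281720)
  k2 = (-0.524880, -1.478613)
  → (-1.574998, 0.224330)
(u(0.74), v(0.74)) ≈ (-1.5750, 0.2243)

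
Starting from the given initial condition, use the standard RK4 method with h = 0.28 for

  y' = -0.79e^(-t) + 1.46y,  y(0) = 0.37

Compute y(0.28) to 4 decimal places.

RK4: k1 = f(t_n, y_n); k2 = f(t_n + h/2, y_n + (h/2)·k1); k3 = f(t_n + h/2, y_n + (h/2)·k2); k4 = f(t_n + h, y_n + h·k3); y_{n+1} = y_n + (h/6)·(k1 + 2k2 + 2k3 + k4).
t=0.000000, y=0.370000:
  k1 = f(0.000000, 0.370000) = -0.249800
  k2 = f(0.140000, 0.335028) = -0.197652
  k3 = f(0.140000, 0.342329) = -0.186993
  k4 = f(0.280000, 0.317642) = -0.133312
  y ← 0.370000 + (0.28/6)·(k1 + 2k2 + 2k3 + k4) = 0.316221
y(0.28) ≈ 0.3162

0.3162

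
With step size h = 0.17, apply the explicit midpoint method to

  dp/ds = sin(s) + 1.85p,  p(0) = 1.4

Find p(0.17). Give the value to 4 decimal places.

1.9240

Midpoint: k1 = f(s_n, p_n); k2 = f(s_n + h/2, p_n + (h/2)·k1); p_{n+1} = p_n + h·k2.
s=0.000000, p=1.400000:
  k1 = f(0.000000, 1.400000) = 2.590000
  k2 = f(0.085000, 1.620150) = 3.082175
  p ← 1.400000 + 0.17·3.082175 = 1.923970
p(0.17) ≈ 1.9240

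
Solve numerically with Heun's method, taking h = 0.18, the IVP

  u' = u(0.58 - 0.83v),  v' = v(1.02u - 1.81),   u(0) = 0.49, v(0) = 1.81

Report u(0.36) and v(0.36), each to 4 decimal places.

0.3946, 1.1103

Heun on (u,v): k1 = f(t_n, state_n); k2 = f(t_n + h, state_n + h·k1); state_{n+1} = state_n + (h/2)·(k1 + k2).
0.000000: (0.490000, 1.810000)
  k1 = (-0.451927, -2.371462)
  predictor → (0.408653, 1.383137)
  k2 = (-0.232116, -1.926950)
  → (0.428436, 1.423143)
0.180000: (0.428436, 1.423143)
  k1 = (-0.257579, -1.953968)
  predictor → (0.382072, 1.071429)
  k2 = (-0.118169, -1.521736)
  → (0.394619, 1.110330)
(u(0.36), v(0.36)) ≈ (0.3946, 1.1103)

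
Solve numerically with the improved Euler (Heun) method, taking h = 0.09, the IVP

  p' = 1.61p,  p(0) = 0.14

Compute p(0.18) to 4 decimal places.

0.1869

Heun: k1 = f(x_n, p_n); k2 = f(x_n + h, p_n + h·k1); p_{n+1} = p_n + (h/2)·(k1 + k2).
x=0.000000, p=0.140000:
  k1 = f(0.000000, 0.140000) = 0.225400
  k2 = f(0.090000, 0.160286) = 0.258060
  p ← 0.140000 + (0.09/2)·(0.225400 + 0.258060) = 0.161756
x=0.090000, p=0.161756:
  k1 = f(0.090000, 0.161756) = 0.260427
  k2 = f(0.180000, 0.185194) = 0.298163
  p ← 0.161756 + (0.09/2)·(0.260427 + 0.298163) = 0.186892
p(0.18) ≈ 0.1869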